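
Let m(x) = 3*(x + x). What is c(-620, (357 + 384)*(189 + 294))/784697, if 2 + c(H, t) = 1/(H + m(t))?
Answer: -4293595/1684585950206 ≈ -2.5488e-6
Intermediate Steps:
m(x) = 6*x (m(x) = 3*(2*x) = 6*x)
c(H, t) = -2 + 1/(H + 6*t)
c(-620, (357 + 384)*(189 + 294))/784697 = ((1 - 12*(357 + 384)*(189 + 294) - 2*(-620))/(-620 + 6*((357 + 384)*(189 + 294))))/784697 = ((1 - 8892*483 + 1240)/(-620 + 6*(741*483)))*(1/784697) = ((1 - 12*357903 + 1240)/(-620 + 6*357903))*(1/784697) = ((1 - 4294836 + 1240)/(-620 + 2147418))*(1/784697) = (-4293595/2146798)*(1/784697) = ((1/2146798)*(-4293595))*(1/784697) = -4293595/2146798*1/784697 = -4293595/1684585950206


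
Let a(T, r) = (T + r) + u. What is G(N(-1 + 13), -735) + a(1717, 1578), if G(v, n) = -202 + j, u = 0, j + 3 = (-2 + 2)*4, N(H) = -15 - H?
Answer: 3090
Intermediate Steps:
j = -3 (j = -3 + (-2 + 2)*4 = -3 + 0*4 = -3 + 0 = -3)
a(T, r) = T + r (a(T, r) = (T + r) + 0 = T + r)
G(v, n) = -205 (G(v, n) = -202 - 3 = -205)
G(N(-1 + 13), -735) + a(1717, 1578) = -205 + (1717 + 1578) = -205 + 3295 = 3090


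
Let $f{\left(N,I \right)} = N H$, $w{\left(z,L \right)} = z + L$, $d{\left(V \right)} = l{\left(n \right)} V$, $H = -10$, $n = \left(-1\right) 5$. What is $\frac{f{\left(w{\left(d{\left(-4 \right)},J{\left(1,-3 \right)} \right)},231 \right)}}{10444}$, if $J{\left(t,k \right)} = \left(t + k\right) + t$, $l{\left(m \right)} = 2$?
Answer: $\frac{45}{5222} \approx 0.0086174$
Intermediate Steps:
$n = -5$
$d{\left(V \right)} = 2 V$
$J{\left(t,k \right)} = k + 2 t$ ($J{\left(t,k \right)} = \left(k + t\right) + t = k + 2 t$)
$w{\left(z,L \right)} = L + z$
$f{\left(N,I \right)} = - 10 N$ ($f{\left(N,I \right)} = N \left(-10\right) = - 10 N$)
$\frac{f{\left(w{\left(d{\left(-4 \right)},J{\left(1,-3 \right)} \right)},231 \right)}}{10444} = \frac{\left(-10\right) \left(\left(-3 + 2 \cdot 1\right) + 2 \left(-4\right)\right)}{10444} = - 10 \left(\left(-3 + 2\right) - 8\right) \frac{1}{10444} = - 10 \left(-1 - 8\right) \frac{1}{10444} = \left(-10\right) \left(-9\right) \frac{1}{10444} = 90 \cdot \frac{1}{10444} = \frac{45}{5222}$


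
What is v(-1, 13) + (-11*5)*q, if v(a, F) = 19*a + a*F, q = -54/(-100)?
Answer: -617/10 ≈ -61.700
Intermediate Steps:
q = 27/50 (q = -54*(-1/100) = 27/50 ≈ 0.54000)
v(a, F) = 19*a + F*a
v(-1, 13) + (-11*5)*q = -(19 + 13) - 11*5*(27/50) = -1*32 - 55*27/50 = -32 - 297/10 = -617/10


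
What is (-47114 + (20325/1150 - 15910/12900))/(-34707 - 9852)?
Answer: 16248658/15372855 ≈ 1.0570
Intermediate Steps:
(-47114 + (20325/1150 - 15910/12900))/(-34707 - 9852) = (-47114 + (20325*(1/1150) - 15910*1/12900))/(-44559) = (-47114 + (813/46 - 37/30))*(-1/44559) = (-47114 + 5672/345)*(-1/44559) = -16248658/345*(-1/44559) = 16248658/15372855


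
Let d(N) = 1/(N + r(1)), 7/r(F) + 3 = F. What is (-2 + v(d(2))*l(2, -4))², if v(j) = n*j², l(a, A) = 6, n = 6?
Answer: 196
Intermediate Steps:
r(F) = 7/(-3 + F)
d(N) = 1/(-7/2 + N) (d(N) = 1/(N + 7/(-3 + 1)) = 1/(N + 7/(-2)) = 1/(N + 7*(-½)) = 1/(N - 7/2) = 1/(-7/2 + N))
v(j) = 6*j²
(-2 + v(d(2))*l(2, -4))² = (-2 + (6*(2/(-7 + 2*2))²)*6)² = (-2 + (6*(2/(-7 + 4))²)*6)² = (-2 + (6*(2/(-3))²)*6)² = (-2 + (6*(2*(-⅓))²)*6)² = (-2 + (6*(-⅔)²)*6)² = (-2 + (6*(4/9))*6)² = (-2 + (8/3)*6)² = (-2 + 16)² = 14² = 196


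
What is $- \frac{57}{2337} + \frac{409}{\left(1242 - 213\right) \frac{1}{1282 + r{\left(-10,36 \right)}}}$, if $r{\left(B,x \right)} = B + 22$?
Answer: $\frac{21698057}{42189} \approx 514.31$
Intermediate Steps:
$r{\left(B,x \right)} = 22 + B$
$- \frac{57}{2337} + \frac{409}{\left(1242 - 213\right) \frac{1}{1282 + r{\left(-10,36 \right)}}} = - \frac{57}{2337} + \frac{409}{\left(1242 - 213\right) \frac{1}{1282 + \left(22 - 10\right)}} = \left(-57\right) \frac{1}{2337} + \frac{409}{1029 \frac{1}{1282 + 12}} = - \frac{1}{41} + \frac{409}{1029 \cdot \frac{1}{1294}} = - \frac{1}{41} + \frac{409}{\frac{1029}{1294}} = - \frac{1}{41} + 409 \cdot \frac{1294}{1029} = - \frac{1}{41} + \frac{529246}{1029} = \frac{21698057}{42189}$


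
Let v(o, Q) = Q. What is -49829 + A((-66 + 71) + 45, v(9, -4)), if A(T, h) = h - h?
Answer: -49829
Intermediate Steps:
A(T, h) = 0
-49829 + A((-66 + 71) + 45, v(9, -4)) = -49829 + 0 = -49829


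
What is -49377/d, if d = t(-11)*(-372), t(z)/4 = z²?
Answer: 16459/60016 ≈ 0.27424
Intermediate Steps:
t(z) = 4*z²
d = -180048 (d = (4*(-11)²)*(-372) = (4*121)*(-372) = 484*(-372) = -180048)
-49377/d = -49377/(-180048) = -49377*(-1/180048) = 16459/60016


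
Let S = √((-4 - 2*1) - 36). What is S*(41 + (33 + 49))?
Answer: 123*I*√42 ≈ 797.13*I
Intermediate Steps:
S = I*√42 (S = √((-4 - 2) - 36) = √(-6 - 36) = √(-42) = I*√42 ≈ 6.4807*I)
S*(41 + (33 + 49)) = (I*√42)*(41 + (33 + 49)) = (I*√42)*(41 + 82) = (I*√42)*123 = 123*I*√42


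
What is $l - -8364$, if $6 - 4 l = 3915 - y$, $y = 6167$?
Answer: $\frac{17857}{2} \approx 8928.5$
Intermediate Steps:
$l = \frac{1129}{2}$ ($l = \frac{3}{2} - \frac{3915 - 6167}{4} = \frac{3}{2} - -563 = \frac{3}{2} + 563 = \frac{1129}{2} \approx 564.5$)
$l - -8364 = \frac{1129}{2} - -8364 = \frac{1129}{2} + 8364 = \frac{17857}{2}$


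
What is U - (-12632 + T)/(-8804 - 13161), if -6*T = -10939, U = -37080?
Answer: -4886838053/131790 ≈ -37081.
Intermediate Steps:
T = 10939/6 (T = -⅙*(-10939) = 10939/6 ≈ 1823.2)
U - (-12632 + T)/(-8804 - 13161) = -37080 - (-12632 + 10939/6)/(-8804 - 13161) = -37080 - (-64853)/(6*(-21965)) = -37080 - (-64853)*(-1)/(6*21965) = -37080 - 1*64853/131790 = -37080 - 64853/131790 = -4886838053/131790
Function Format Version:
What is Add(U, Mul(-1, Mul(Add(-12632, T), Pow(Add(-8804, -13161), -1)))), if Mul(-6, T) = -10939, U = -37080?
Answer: Rational(-4886838053, 131790) ≈ -37081.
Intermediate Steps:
T = Rational(10939, 6) (T = Mul(Rational(-1, 6), -10939) = Rational(10939, 6) ≈ 1823.2)
Add(U, Mul(-1, Mul(Add(-12632, T), Pow(Add(-8804, -13161), -1)))) = Add(-37080, Mul(-1, Mul(Add(-12632, Rational(10939, 6)), Pow(Add(-8804, -13161), -1)))) = Add(-37080, Mul(-1, Mul(Rational(-64853, 6), Pow(-21965, -1)))) = Add(-37080, Mul(-1, Mul(Rational(-64853, 6), Rational(-1, 21965)))) = Add(-37080, Mul(-1, Rational(64853, 131790))) = Add(-37080, Rational(-64853, 131790)) = Rational(-4886838053, 131790)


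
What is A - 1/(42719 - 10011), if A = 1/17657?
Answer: 15051/577525156 ≈ 2.6061e-5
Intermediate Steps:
A = 1/17657 ≈ 5.6635e-5
A - 1/(42719 - 10011) = 1/17657 - 1/(42719 - 10011) = 1/17657 - 1/32708 = 15051/577525156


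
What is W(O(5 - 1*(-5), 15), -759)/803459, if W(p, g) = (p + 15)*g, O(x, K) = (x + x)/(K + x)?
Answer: -2607/174665 ≈ -0.014926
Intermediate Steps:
O(x, K) = 2*x/(K + x) (O(x, K) = (2*x)/(K + x) = 2*x/(K + x))
W(p, g) = g*(15 + p) (W(p, g) = (15 + p)*g = g*(15 + p))
W(O(5 - 1*(-5), 15), -759)/803459 = -759*(15 + 2*(5 - 1*(-5))/(15 + (5 - 1*(-5))))/803459 = -759*(15 + 2*(5 + 5)/(15 + (5 + 5)))*(1/803459) = -759*(15 + 2*10/(15 + 10))*(1/803459) = -759*(15 + 2*10/25)*(1/803459) = -759*(15 + 2*10*(1/25))*(1/803459) = -759*(15 + 4/5)*(1/803459) = -759*79/5*(1/803459) = -59961/5*1/803459 = -2607/174665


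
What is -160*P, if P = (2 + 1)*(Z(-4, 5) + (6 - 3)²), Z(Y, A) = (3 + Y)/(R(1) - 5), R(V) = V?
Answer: -4440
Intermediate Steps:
Z(Y, A) = -¾ - Y/4 (Z(Y, A) = (3 + Y)/(1 - 5) = (3 + Y)/(-4) = (3 + Y)*(-¼) = -¾ - Y/4)
P = 111/4 (P = (2 + 1)*((-¾ - ¼*(-4)) + (6 - 3)²) = 3*((-¾ + 1) + 3²) = 3*(¼ + 9) = 3*(37/4) = 111/4 ≈ 27.750)
-160*P = -160*111/4 = -4440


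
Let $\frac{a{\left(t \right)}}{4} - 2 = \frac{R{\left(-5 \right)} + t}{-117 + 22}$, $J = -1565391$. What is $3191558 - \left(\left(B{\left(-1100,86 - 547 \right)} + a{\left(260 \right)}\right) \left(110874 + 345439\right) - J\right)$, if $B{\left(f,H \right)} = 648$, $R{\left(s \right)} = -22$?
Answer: $- \frac{27848530319}{95} \approx -2.9314 \cdot 10^{8}$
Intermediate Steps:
$a{\left(t \right)} = \frac{848}{95} - \frac{4 t}{95}$ ($a{\left(t \right)} = 8 + 4 \frac{-22 + t}{-117 + 22} = 8 + 4 \frac{-22 + t}{-95} = 8 + 4 \left(-22 + t\right) \left(- \frac{1}{95}\right) = 8 + 4 \left(\frac{22}{95} - \frac{t}{95}\right) = 8 - \left(- \frac{88}{95} + \frac{4 t}{95}\right) = \frac{848}{95} - \frac{4 t}{95}$)
$3191558 - \left(\left(B{\left(-1100,86 - 547 \right)} + a{\left(260 \right)}\right) \left(110874 + 345439\right) - J\right) = 3191558 - \left(\left(648 + \left(\frac{848}{95} - \frac{208}{19}\right)\right) \left(110874 + 345439\right) - -1565391\right) = 3191558 - \left(\left(648 + \left(\frac{848}{95} - \frac{208}{19}\right)\right) 456313 + 1565391\right) = 3191558 - \left(\left(648 - \frac{192}{95}\right) 456313 + 1565391\right) = 3191558 - \left(\frac{61368}{95} \cdot 456313 + 1565391\right) = 3191558 - \left(\frac{28003016184}{95} + 1565391\right) = 3191558 - \frac{28151728329}{95} = - \frac{27848530319}{95}$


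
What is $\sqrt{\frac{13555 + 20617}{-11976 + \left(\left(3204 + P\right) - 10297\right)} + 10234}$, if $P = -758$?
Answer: $\frac{\sqrt{446934387238}}{6609} \approx 101.15$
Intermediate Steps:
$\sqrt{\frac{13555 + 20617}{-11976 + \left(\left(3204 + P\right) - 10297\right)} + 10234} = \sqrt{\frac{13555 + 20617}{-11976 + \left(\left(3204 - 758\right) - 10297\right)} + 10234} = \sqrt{\frac{34172}{-11976 + \left(2446 - 10297\right)} + 10234} = \sqrt{\frac{34172}{-11976 - 7851} + 10234} = \sqrt{\frac{34172}{-19827} + 10234} = \sqrt{34172 \left(- \frac{1}{19827}\right) + 10234} = \sqrt{- \frac{34172}{19827} + 10234} = \sqrt{\frac{202875346}{19827}} = \frac{\sqrt{446934387238}}{6609}$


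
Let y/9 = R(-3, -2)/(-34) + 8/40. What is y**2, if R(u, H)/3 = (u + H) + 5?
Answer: 81/25 ≈ 3.2400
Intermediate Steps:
R(u, H) = 15 + 3*H + 3*u (R(u, H) = 3*((u + H) + 5) = 3*((H + u) + 5) = 3*(5 + H + u) = 15 + 3*H + 3*u)
y = 9/5 (y = 9*((15 + 3*(-2) + 3*(-3))/(-34) + 8/40) = 9*((15 - 6 - 9)*(-1/34) + 8*(1/40)) = 9*(0*(-1/34) + 1/5) = 9*(0 + 1/5) = 9*(1/5) = 9/5 ≈ 1.8000)
y**2 = (9/5)**2 = 81/25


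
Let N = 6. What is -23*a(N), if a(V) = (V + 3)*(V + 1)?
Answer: -1449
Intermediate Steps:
a(V) = (1 + V)*(3 + V) (a(V) = (3 + V)*(1 + V) = (1 + V)*(3 + V))
-23*a(N) = -23*(3 + 6² + 4*6) = -23*(3 + 36 + 24) = -23*63 = -1449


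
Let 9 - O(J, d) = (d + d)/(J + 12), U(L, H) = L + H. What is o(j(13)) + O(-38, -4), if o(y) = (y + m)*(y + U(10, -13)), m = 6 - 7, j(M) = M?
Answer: 1673/13 ≈ 128.69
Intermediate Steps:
U(L, H) = H + L
m = -1
O(J, d) = 9 - 2*d/(12 + J) (O(J, d) = 9 - (d + d)/(J + 12) = 9 - 2*d/(12 + J))
o(y) = (-1 + y)*(-3 + y) (o(y) = (y - 1)*(y + (-13 + 10)) = (-1 + y)*(y - 3) = (-1 + y)*(-3 + y))
o(j(13)) + O(-38, -4) = (3 + 13**2 - 4*13) + (108 - 2*(-4) + 9*(-38))/(12 - 38) = (3 + 169 - 52) + (108 + 8 - 342)/(-26) = 120 - 1/26*(-226) = 120 + 113/13 = 1673/13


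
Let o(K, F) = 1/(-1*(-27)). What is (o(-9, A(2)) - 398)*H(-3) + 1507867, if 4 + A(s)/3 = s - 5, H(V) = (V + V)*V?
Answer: 4502111/3 ≈ 1.5007e+6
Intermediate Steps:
H(V) = 2*V**2 (H(V) = (2*V)*V = 2*V**2)
A(s) = -27 + 3*s (A(s) = -12 + 3*(s - 5) = -12 + 3*(-5 + s) = -12 + (-15 + 3*s) = -27 + 3*s)
o(K, F) = 1/27
(o(-9, A(2)) - 398)*H(-3) + 1507867 = (1/27 - 398)*(2*(-3)**2) + 1507867 = -21490*9/27 + 1507867 = -10745/27*18 + 1507867 = -21490/3 + 1507867 = 4502111/3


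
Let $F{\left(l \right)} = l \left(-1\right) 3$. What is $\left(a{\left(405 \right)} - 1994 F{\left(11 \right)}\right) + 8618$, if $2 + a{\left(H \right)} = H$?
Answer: $74823$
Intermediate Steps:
$F{\left(l \right)} = - 3 l$ ($F{\left(l \right)} = - l 3 = - 3 l$)
$a{\left(H \right)} = -2 + H$
$\left(a{\left(405 \right)} - 1994 F{\left(11 \right)}\right) + 8618 = \left(\left(-2 + 405\right) - 1994 \left(\left(-3\right) 11\right)\right) + 8618 = \left(403 - -65802\right) + 8618 = \left(403 + 65802\right) + 8618 = 66205 + 8618 = 74823$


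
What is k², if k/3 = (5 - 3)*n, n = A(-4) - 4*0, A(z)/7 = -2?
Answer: 7056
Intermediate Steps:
A(z) = -14 (A(z) = 7*(-2) = -14)
n = -14 (n = -14 - 4*0 = -14 - 1*0 = -14 + 0 = -14)
k = -84 (k = 3*((5 - 3)*(-14)) = 3*(2*(-14)) = 3*(-28) = -84)
k² = (-84)² = 7056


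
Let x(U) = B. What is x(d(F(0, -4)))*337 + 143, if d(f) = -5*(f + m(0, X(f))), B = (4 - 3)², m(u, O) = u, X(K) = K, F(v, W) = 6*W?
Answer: 480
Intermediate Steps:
B = 1 (B = 1² = 1)
d(f) = -5*f (d(f) = -5*(f + 0) = -5*f)
x(U) = 1
x(d(F(0, -4)))*337 + 143 = 1*337 + 143 = 337 + 143 = 480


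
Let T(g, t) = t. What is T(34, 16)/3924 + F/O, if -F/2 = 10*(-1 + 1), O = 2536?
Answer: 4/981 ≈ 0.0040775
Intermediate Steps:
F = 0 (F = -20*(-1 + 1) = -20*0 = -2*0 = 0)
T(34, 16)/3924 + F/O = 16/3924 + 0/2536 = 16*(1/3924) + 0*(1/2536) = 4/981 + 0 = 4/981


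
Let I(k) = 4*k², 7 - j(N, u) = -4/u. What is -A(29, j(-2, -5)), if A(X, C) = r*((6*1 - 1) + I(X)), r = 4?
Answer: -13476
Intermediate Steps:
j(N, u) = 7 + 4/u (j(N, u) = 7 - (-4)/u = 7 + 4/u)
A(X, C) = 20 + 16*X² (A(X, C) = 4*((6*1 - 1) + 4*X²) = 4*((6 - 1) + 4*X²) = 4*(5 + 4*X²) = 20 + 16*X²)
-A(29, j(-2, -5)) = -(20 + 16*29²) = -(20 + 16*841) = -(20 + 13456) = -1*13476 = -13476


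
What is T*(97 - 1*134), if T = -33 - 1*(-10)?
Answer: 851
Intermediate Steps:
T = -23 (T = -33 + 10 = -23)
T*(97 - 1*134) = -23*(97 - 1*134) = -23*(97 - 134) = -23*(-37) = 851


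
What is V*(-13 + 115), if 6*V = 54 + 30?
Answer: 1428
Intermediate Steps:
V = 14 (V = (54 + 30)/6 = (⅙)*84 = 14)
V*(-13 + 115) = 14*(-13 + 115) = 14*102 = 1428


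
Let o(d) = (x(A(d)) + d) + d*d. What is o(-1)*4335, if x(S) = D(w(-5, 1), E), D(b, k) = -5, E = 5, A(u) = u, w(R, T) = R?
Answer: -21675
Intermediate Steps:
x(S) = -5
o(d) = -5 + d + d**2 (o(d) = (-5 + d) + d*d = (-5 + d) + d**2 = -5 + d + d**2)
o(-1)*4335 = (-5 - 1 + (-1)**2)*4335 = (-5 - 1 + 1)*4335 = -5*4335 = -21675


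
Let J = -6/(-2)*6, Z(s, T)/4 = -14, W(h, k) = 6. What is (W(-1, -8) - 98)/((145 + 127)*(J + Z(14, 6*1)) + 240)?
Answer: 23/2524 ≈ 0.0091125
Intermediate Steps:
Z(s, T) = -56 (Z(s, T) = 4*(-14) = -56)
J = 18 (J = -6*(-1)/2*6 = -2*(-3/2)*6 = 3*6 = 18)
(W(-1, -8) - 98)/((145 + 127)*(J + Z(14, 6*1)) + 240) = (6 - 98)/((145 + 127)*(18 - 56) + 240) = -92/(272*(-38) + 240) = -92/(-10336 + 240) = -92/(-10096) = -92*(-1/10096) = 23/2524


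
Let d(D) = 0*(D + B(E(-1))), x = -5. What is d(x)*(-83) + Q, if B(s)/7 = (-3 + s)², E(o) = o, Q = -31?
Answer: -31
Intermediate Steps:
B(s) = 7*(-3 + s)²
d(D) = 0 (d(D) = 0*(D + 7*(-3 - 1)²) = 0*(D + 7*(-4)²) = 0*(D + 7*16) = 0*(D + 112) = 0*(112 + D) = 0)
d(x)*(-83) + Q = 0*(-83) - 31 = 0 - 31 = -31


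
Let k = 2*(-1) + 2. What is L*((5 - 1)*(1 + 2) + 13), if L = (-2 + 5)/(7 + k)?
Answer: 75/7 ≈ 10.714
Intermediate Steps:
k = 0 (k = -2 + 2 = 0)
L = 3/7 (L = (-2 + 5)/(7 + 0) = 3/7 ≈ 0.42857)
L*((5 - 1)*(1 + 2) + 13) = 3*((5 - 1)*(1 + 2) + 13)/7 = 3*(4*3 + 13)/7 = 3*(12 + 13)/7 = (3/7)*25 = 75/7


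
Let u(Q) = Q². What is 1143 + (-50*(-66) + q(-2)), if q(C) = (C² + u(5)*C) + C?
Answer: 4395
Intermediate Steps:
q(C) = C² + 26*C (q(C) = (C² + 5²*C) + C = (C² + 25*C) + C = C² + 26*C)
1143 + (-50*(-66) + q(-2)) = 1143 + (-50*(-66) - 2*(26 - 2)) = 1143 + (3300 - 2*24) = 1143 + (3300 - 48) = 1143 + 3252 = 4395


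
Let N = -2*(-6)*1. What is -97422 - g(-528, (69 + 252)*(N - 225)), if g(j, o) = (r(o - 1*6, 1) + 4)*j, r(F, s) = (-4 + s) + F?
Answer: -36201006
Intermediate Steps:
N = 12 (N = 12*1 = 12)
r(F, s) = -4 + F + s
g(j, o) = j*(-5 + o) (g(j, o) = ((-4 + (o - 1*6) + 1) + 4)*j = ((-4 + (o - 6) + 1) + 4)*j = ((-4 + (-6 + o) + 1) + 4)*j = ((-9 + o) + 4)*j = (-5 + o)*j = j*(-5 + o))
-97422 - g(-528, (69 + 252)*(N - 225)) = -97422 - (-528)*(-5 + (69 + 252)*(12 - 225)) = -97422 - (-528)*(-5 + 321*(-213)) = -97422 - (-528)*(-5 - 68373) = -97422 - (-528)*(-68378) = -97422 - 1*36103584 = -97422 - 36103584 = -36201006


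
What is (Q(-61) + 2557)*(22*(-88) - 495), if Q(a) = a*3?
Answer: -5771194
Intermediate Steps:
Q(a) = 3*a
(Q(-61) + 2557)*(22*(-88) - 495) = (3*(-61) + 2557)*(22*(-88) - 495) = (-183 + 2557)*(-1936 - 495) = 2374*(-2431) = -5771194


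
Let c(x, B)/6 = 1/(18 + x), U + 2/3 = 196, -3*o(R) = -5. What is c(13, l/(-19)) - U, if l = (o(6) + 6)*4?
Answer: -18148/93 ≈ -195.14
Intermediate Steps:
o(R) = 5/3 (o(R) = -⅓*(-5) = 5/3)
l = 92/3 (l = (5/3 + 6)*4 = (23/3)*4 = 92/3 ≈ 30.667)
U = 586/3 (U = -⅔ + 196 = 586/3 ≈ 195.33)
c(x, B) = 6/(18 + x)
c(13, l/(-19)) - U = 6/(18 + 13) - 1*586/3 = 6/31 - 586/3 = -18148/93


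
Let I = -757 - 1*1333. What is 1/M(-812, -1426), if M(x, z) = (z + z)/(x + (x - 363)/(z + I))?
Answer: 124079/435984 ≈ 0.28460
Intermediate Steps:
I = -2090 (I = -757 - 1333 = -2090)
M(x, z) = 2*z/(x + (-363 + x)/(-2090 + z)) (M(x, z) = (z + z)/(x + (x - 363)/(z - 2090)) = (2*z)/(x + (-363 + x)/(-2090 + z)) = 2*z/(x + (-363 + x)/(-2090 + z)))
1/M(-812, -1426) = 1/(2*(-1426)*(-2090 - 1426)/(-363 - 2089*(-812) - 812*(-1426))) = 1/(2*(-1426)*(-3516)/(-363 + 1696268 + 1157912)) = 1/(2*(-1426)*(-3516)/2853817) = 1/(2*(-1426)*(1/2853817)*(-3516)) = 1/(435984/124079) = 124079/435984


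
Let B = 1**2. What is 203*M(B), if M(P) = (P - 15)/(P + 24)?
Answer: -2842/25 ≈ -113.68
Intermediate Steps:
B = 1
M(P) = (-15 + P)/(24 + P)
203*M(B) = 203*((-15 + 1)/(24 + 1)) = 203*(-14/25) = -2842/25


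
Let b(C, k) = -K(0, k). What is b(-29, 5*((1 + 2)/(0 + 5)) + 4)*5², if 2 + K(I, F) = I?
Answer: 50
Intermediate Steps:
K(I, F) = -2 + I
b(C, k) = 2 (b(C, k) = -(-2 + 0) = -1*(-2) = 2)
b(-29, 5*((1 + 2)/(0 + 5)) + 4)*5² = 2*5² = 2*25 = 50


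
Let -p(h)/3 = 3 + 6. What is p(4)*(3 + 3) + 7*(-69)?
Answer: -645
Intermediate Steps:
p(h) = -27 (p(h) = -3*(3 + 6) = -3*9 = -27)
p(4)*(3 + 3) + 7*(-69) = -27*(3 + 3) + 7*(-69) = -27*6 - 483 = -162 - 483 = -645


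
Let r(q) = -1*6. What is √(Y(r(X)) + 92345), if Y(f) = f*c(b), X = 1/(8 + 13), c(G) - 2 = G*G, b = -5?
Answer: √92183 ≈ 303.62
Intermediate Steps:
c(G) = 2 + G² (c(G) = 2 + G*G = 2 + G²)
X = 1/21 ≈ 0.047619
r(q) = -6
Y(f) = 27*f (Y(f) = f*(2 + (-5)²) = f*(2 + 25) = f*27 = 27*f)
√(Y(r(X)) + 92345) = √(27*(-6) + 92345) = √(-162 + 92345) = √92183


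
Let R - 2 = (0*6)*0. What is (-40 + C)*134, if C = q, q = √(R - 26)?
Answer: -5360 + 268*I*√6 ≈ -5360.0 + 656.46*I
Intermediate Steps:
R = 2 (R = 2 + (0*6)*0 = 2 + 0*0 = 2 + 0 = 2)
q = 2*I*√6 (q = √(2 - 26) = √(-24) = 2*I*√6 ≈ 4.899*I)
C = 2*I*√6 ≈ 4.899*I
(-40 + C)*134 = (-40 + 2*I*√6)*134 = -5360 + 268*I*√6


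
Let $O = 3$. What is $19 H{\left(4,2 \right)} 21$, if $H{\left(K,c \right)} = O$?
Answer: $1197$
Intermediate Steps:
$H{\left(K,c \right)} = 3$
$19 H{\left(4,2 \right)} 21 = 19 \cdot 3 \cdot 21 = 57 \cdot 21 = 1197$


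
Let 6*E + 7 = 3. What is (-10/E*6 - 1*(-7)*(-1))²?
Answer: 6889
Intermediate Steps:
E = -⅔ (E = -7/6 + (⅙)*3 = -7/6 + ½ = -⅔ ≈ -0.66667)
(-10/E*6 - 1*(-7)*(-1))² = (-10/(-⅔)*6 - 1*(-7)*(-1))² = (-10*(-3/2)*6 + 7*(-1))² = (15*6 - 7)² = (90 - 7)² = 83² = 6889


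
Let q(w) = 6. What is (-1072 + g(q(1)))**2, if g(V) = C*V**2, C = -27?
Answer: 4177936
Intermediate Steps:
g(V) = -27*V**2
(-1072 + g(q(1)))**2 = (-1072 - 27*6**2)**2 = (-1072 - 27*36)**2 = (-1072 - 972)**2 = (-2044)**2 = 4177936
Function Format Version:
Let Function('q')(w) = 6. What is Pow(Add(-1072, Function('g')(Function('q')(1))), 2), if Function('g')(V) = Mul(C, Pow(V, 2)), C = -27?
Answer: 4177936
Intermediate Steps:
Function('g')(V) = Mul(-27, Pow(V, 2))
Pow(Add(-1072, Function('g')(Function('q')(1))), 2) = Pow(Add(-1072, Mul(-27, Pow(6, 2))), 2) = Pow(Add(-1072, Mul(-27, 36)), 2) = Pow(Add(-1072, -972), 2) = Pow(-2044, 2) = 4177936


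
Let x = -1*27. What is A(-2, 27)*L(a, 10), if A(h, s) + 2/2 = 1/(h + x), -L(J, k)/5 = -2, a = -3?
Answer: -300/29 ≈ -10.345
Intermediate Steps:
L(J, k) = 10 (L(J, k) = -5*(-2) = 10)
x = -27
A(h, s) = -1 + 1/(-27 + h) (A(h, s) = -1 + 1/(h - 27) = -1 + 1/(-27 + h))
A(-2, 27)*L(a, 10) = ((28 - 1*(-2))/(-27 - 2))*10 = ((28 + 2)/(-29))*10 = -1/29*30*10 = -30/29*10 = -300/29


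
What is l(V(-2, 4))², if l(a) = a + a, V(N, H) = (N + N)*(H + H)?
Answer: 4096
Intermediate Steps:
V(N, H) = 4*H*N (V(N, H) = (2*N)*(2*H) = 4*H*N)
l(a) = 2*a
l(V(-2, 4))² = (2*(4*4*(-2)))² = (2*(-32))² = (-64)² = 4096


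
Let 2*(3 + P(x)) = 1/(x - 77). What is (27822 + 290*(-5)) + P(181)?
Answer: 5484753/208 ≈ 26369.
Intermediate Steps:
P(x) = -3 + 1/(2*(-77 + x)) (P(x) = -3 + 1/(2*(x - 77)) = -3 + 1/(2*(-77 + x)))
(27822 + 290*(-5)) + P(181) = (27822 + 290*(-5)) + (463 - 6*181)/(2*(-77 + 181)) = (27822 - 1450) + (½)*(463 - 1086)/104 = 26372 + (½)*(1/104)*(-623) = 26372 - 623/208 = 5484753/208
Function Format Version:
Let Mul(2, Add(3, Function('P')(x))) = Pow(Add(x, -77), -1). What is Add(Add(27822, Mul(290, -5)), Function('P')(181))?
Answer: Rational(5484753, 208) ≈ 26369.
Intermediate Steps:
Function('P')(x) = Add(-3, Mul(Rational(1, 2), Pow(Add(-77, x), -1))) (Function('P')(x) = Add(-3, Mul(Rational(1, 2), Pow(Add(x, -77), -1))) = Add(-3, Mul(Rational(1, 2), Pow(Add(-77, x), -1))))
Add(Add(27822, Mul(290, -5)), Function('P')(181)) = Add(Add(27822, Mul(290, -5)), Mul(Rational(1, 2), Pow(Add(-77, 181), -1), Add(463, Mul(-6, 181)))) = Add(Add(27822, -1450), Mul(Rational(1, 2), Pow(104, -1), Add(463, -1086))) = Add(26372, Mul(Rational(1, 2), Rational(1, 104), -623)) = Add(26372, Rational(-623, 208)) = Rational(5484753, 208)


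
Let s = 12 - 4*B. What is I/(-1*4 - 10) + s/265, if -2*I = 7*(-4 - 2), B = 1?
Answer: -779/530 ≈ -1.4698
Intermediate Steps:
s = 8 (s = 12 - 4*1 = 12 - 4 = 8)
I = 21 (I = -7*(-4 - 2)/2 = -7*(-6)/2 = -½*(-42) = 21)
I/(-1*4 - 10) + s/265 = 21/(-1*4 - 10) + 8/265 = 21/(-4 - 10) + 8*(1/265) = 21/(-14) + 8/265 = 21*(-1/14) + 8/265 = -3/2 + 8/265 = -779/530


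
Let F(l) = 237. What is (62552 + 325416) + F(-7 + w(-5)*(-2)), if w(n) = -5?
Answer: 388205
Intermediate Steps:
(62552 + 325416) + F(-7 + w(-5)*(-2)) = (62552 + 325416) + 237 = 387968 + 237 = 388205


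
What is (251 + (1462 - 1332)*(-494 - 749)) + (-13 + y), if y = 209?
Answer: -161143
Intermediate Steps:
(251 + (1462 - 1332)*(-494 - 749)) + (-13 + y) = (251 + (1462 - 1332)*(-494 - 749)) + (-13 + 209) = (251 + 130*(-1243)) + 196 = (251 - 161590) + 196 = -161339 + 196 = -161143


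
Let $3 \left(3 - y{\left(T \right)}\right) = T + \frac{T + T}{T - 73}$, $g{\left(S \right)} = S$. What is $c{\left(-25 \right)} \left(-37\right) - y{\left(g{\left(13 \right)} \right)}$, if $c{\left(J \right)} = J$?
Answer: $\frac{83357}{90} \approx 926.19$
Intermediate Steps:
$y{\left(T \right)} = 3 - \frac{T}{3} - \frac{2 T}{3 \left(-73 + T\right)}$ ($y{\left(T \right)} = 3 - \frac{T + \frac{T + T}{T - 73}}{3} = 3 - \frac{T + \frac{2 T}{-73 + T}}{3} = 3 - \left(\frac{T}{3} + \frac{2 T}{3 \left(-73 + T\right)}\right) = 3 - \frac{T}{3} - \frac{2 T}{3 \left(-73 + T\right)}$)
$c{\left(-25 \right)} \left(-37\right) - y{\left(g{\left(13 \right)} \right)} = \left(-25\right) \left(-37\right) - \frac{-657 - 13^{2} + 80 \cdot 13}{3 \left(-73 + 13\right)} = 925 - \frac{-657 - 169 + 1040}{3 \left(-60\right)} = 925 - \frac{1}{3} \left(- \frac{1}{60}\right) \left(-657 - 169 + 1040\right) = 925 - \frac{1}{3} \left(- \frac{1}{60}\right) 214 = 925 - - \frac{107}{90} = 925 + \frac{107}{90} = \frac{83357}{90}$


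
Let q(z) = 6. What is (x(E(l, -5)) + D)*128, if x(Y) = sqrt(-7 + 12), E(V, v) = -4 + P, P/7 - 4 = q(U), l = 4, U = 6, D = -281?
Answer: -35968 + 128*sqrt(5) ≈ -35682.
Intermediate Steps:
P = 70 (P = 28 + 7*6 = 28 + 42 = 70)
E(V, v) = 66 (E(V, v) = -4 + 70 = 66)
x(Y) = sqrt(5)
(x(E(l, -5)) + D)*128 = (sqrt(5) - 281)*128 = (-281 + sqrt(5))*128 = -35968 + 128*sqrt(5)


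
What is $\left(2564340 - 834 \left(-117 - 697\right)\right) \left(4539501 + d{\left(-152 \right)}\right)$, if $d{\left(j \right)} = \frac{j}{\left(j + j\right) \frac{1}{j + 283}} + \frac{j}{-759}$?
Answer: $\frac{3724867224906536}{253} \approx 1.4723 \cdot 10^{13}$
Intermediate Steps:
$d{\left(j \right)} = \frac{283}{2} + \frac{757 j}{1518}$ ($d{\left(j \right)} = \frac{j}{2 j \frac{1}{283 + j}} + j \left(- \frac{1}{759}\right) = \frac{j}{2 j \frac{1}{283 + j}} - \frac{j}{759} = j \frac{283 + j}{2 j} - \frac{j}{759} = \left(\frac{283}{2} + \frac{j}{2}\right) - \frac{j}{759} = \frac{283}{2} + \frac{757 j}{1518}$)
$\left(2564340 - 834 \left(-117 - 697\right)\right) \left(4539501 + d{\left(-152 \right)}\right) = \left(2564340 - 834 \left(-117 - 697\right)\right) \left(4539501 + \left(\frac{283}{2} + \frac{757}{1518} \left(-152\right)\right)\right) = \left(2564340 - -678876\right) \left(4539501 + \left(\frac{283}{2} - \frac{57532}{759}\right)\right) = \left(2564340 + 678876\right) \left(4539501 + \frac{99733}{1518}\right) = 3243216 \cdot \frac{6891062251}{1518} = \frac{3724867224906536}{253}$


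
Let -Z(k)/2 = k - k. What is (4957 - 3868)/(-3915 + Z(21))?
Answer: -121/435 ≈ -0.27816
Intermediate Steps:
Z(k) = 0 (Z(k) = -2*(k - k) = -2*0 = 0)
(4957 - 3868)/(-3915 + Z(21)) = (4957 - 3868)/(-3915 + 0) = 1089/(-3915) = 1089*(-1/3915) = -121/435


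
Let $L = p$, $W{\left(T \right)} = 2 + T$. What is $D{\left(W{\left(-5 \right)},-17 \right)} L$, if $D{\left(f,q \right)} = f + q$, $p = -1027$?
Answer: $20540$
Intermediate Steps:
$L = -1027$
$D{\left(W{\left(-5 \right)},-17 \right)} L = \left(\left(2 - 5\right) - 17\right) \left(-1027\right) = \left(-3 - 17\right) \left(-1027\right) = \left(-20\right) \left(-1027\right) = 20540$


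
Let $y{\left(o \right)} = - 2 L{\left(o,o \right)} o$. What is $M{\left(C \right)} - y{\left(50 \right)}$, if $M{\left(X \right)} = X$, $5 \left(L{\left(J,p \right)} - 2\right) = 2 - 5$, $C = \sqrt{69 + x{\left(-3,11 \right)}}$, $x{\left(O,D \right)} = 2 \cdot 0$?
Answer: $140 + \sqrt{69} \approx 148.31$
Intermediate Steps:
$x{\left(O,D \right)} = 0$
$C = \sqrt{69}$ ($C = \sqrt{69 + 0} = \sqrt{69} \approx 8.3066$)
$L{\left(J,p \right)} = \frac{7}{5}$ ($L{\left(J,p \right)} = 2 + \frac{2 - 5}{5} = 2 + \frac{1}{5} \left(-3\right) = 2 - \frac{3}{5} = \frac{7}{5}$)
$y{\left(o \right)} = - \frac{14 o}{5}$ ($y{\left(o \right)} = \left(-2\right) \frac{7}{5} o = - \frac{14 o}{5}$)
$M{\left(C \right)} - y{\left(50 \right)} = \sqrt{69} - \left(- \frac{14}{5}\right) 50 = \sqrt{69} - -140 = \sqrt{69} + 140 = 140 + \sqrt{69}$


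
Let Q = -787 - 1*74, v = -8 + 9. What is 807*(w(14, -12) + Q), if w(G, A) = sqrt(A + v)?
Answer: -694827 + 807*I*sqrt(11) ≈ -6.9483e+5 + 2676.5*I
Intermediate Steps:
v = 1
Q = -861 (Q = -787 - 74 = -861)
w(G, A) = sqrt(1 + A) (w(G, A) = sqrt(A + 1) = sqrt(1 + A))
807*(w(14, -12) + Q) = 807*(sqrt(1 - 12) - 861) = 807*(sqrt(-11) - 861) = 807*(I*sqrt(11) - 861) = 807*(-861 + I*sqrt(11)) = -694827 + 807*I*sqrt(11)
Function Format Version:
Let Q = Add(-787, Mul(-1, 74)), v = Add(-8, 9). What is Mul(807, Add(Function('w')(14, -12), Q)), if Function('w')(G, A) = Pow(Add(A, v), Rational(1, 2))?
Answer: Add(-694827, Mul(807, I, Pow(11, Rational(1, 2)))) ≈ Add(-6.9483e+5, Mul(2676.5, I))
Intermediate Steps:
v = 1
Q = -861 (Q = Add(-787, -74) = -861)
Function('w')(G, A) = Pow(Add(1, A), Rational(1, 2)) (Function('w')(G, A) = Pow(Add(A, 1), Rational(1, 2)) = Pow(Add(1, A), Rational(1, 2)))
Mul(807, Add(Function('w')(14, -12), Q)) = Mul(807, Add(Pow(Add(1, -12), Rational(1, 2)), -861)) = Mul(807, Add(Pow(-11, Rational(1, 2)), -861)) = Mul(807, Add(Mul(I, Pow(11, Rational(1, 2))), -861)) = Mul(807, Add(-861, Mul(I, Pow(11, Rational(1, 2))))) = Add(-694827, Mul(807, I, Pow(11, Rational(1, 2))))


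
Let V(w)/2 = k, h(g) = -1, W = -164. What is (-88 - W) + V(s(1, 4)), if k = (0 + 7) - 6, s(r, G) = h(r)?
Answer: 78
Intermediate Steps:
s(r, G) = -1
k = 1 (k = 7 - 6 = 1)
V(w) = 2 (V(w) = 2*1 = 2)
(-88 - W) + V(s(1, 4)) = (-88 - 1*(-164)) + 2 = (-88 + 164) + 2 = 76 + 2 = 78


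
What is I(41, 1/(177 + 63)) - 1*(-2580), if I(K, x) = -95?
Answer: 2485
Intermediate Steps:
I(41, 1/(177 + 63)) - 1*(-2580) = -95 - 1*(-2580) = -95 + 2580 = 2485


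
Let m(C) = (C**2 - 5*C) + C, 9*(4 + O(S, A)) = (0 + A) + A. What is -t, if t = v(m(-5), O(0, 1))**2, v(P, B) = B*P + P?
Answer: -15625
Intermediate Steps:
O(S, A) = -4 + 2*A/9 (O(S, A) = -4 + ((0 + A) + A)/9 = -4 + (A + A)/9 = -4 + (2*A)/9 = -4 + 2*A/9)
m(C) = C**2 - 4*C
v(P, B) = P + B*P
t = 15625 (t = ((-5*(-4 - 5))*(1 + (-4 + (2/9)*1)))**2 = ((-5*(-9))*(1 + (-4 + 2/9)))**2 = (45*(1 - 34/9))**2 = (45*(-25/9))**2 = (-125)**2 = 15625)
-t = -1*15625 = -15625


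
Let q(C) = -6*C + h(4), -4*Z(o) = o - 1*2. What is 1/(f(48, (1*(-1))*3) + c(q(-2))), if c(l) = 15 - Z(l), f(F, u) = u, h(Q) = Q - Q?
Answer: 2/29 ≈ 0.068966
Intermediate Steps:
Z(o) = 1/2 - o/4 (Z(o) = -(o - 1*2)/4 = -(o - 2)/4 = -(-2 + o)/4 = 1/2 - o/4)
h(Q) = 0
q(C) = -6*C (q(C) = -6*C + 0 = -6*C)
c(l) = 29/2 + l/4 (c(l) = 15 - (1/2 - l/4) = 15 + (-1/2 + l/4) = 29/2 + l/4)
1/(f(48, (1*(-1))*3) + c(q(-2))) = 1/((1*(-1))*3 + (29/2 + (-6*(-2))/4)) = 1/(-1*3 + (29/2 + (1/4)*12)) = 1/(-3 + (29/2 + 3)) = 1/(-3 + 35/2) = 1/(29/2) = 2/29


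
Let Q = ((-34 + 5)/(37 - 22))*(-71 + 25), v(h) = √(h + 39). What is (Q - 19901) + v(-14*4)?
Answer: -297181/15 + I*√17 ≈ -19812.0 + 4.1231*I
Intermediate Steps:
v(h) = √(39 + h)
Q = 1334/15 (Q = -29/15*(-46) = 1334/15 ≈ 88.933)
(Q - 19901) + v(-14*4) = (1334/15 - 19901) + √(39 - 14*4) = -297181/15 + √(39 - 56) = -297181/15 + √(-17) = -297181/15 + I*√17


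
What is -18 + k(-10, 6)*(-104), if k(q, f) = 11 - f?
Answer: -538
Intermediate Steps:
-18 + k(-10, 6)*(-104) = -18 + (11 - 1*6)*(-104) = -18 + (11 - 6)*(-104) = -18 + 5*(-104) = -18 - 520 = -538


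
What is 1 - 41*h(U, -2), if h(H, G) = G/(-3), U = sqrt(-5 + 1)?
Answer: -79/3 ≈ -26.333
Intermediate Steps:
U = 2*I (U = sqrt(-4) = 2*I ≈ 2.0*I)
h(H, G) = -G/3 (h(H, G) = G*(-1/3) = -G/3)
1 - 41*h(U, -2) = 1 - (-41)*(-2)/3 = 1 - 41*2/3 = 1 - 82/3 = -79/3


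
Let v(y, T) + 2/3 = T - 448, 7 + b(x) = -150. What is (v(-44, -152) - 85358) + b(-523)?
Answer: -258347/3 ≈ -86116.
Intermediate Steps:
b(x) = -157 (b(x) = -7 - 150 = -157)
v(y, T) = -1346/3 + T (v(y, T) = -⅔ + (T - 448) = -⅔ + (-448 + T) = -1346/3 + T)
(v(-44, -152) - 85358) + b(-523) = ((-1346/3 - 152) - 85358) - 157 = (-1802/3 - 85358) - 157 = -257876/3 - 157 = -258347/3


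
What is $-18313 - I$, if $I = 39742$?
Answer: $-58055$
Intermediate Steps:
$-18313 - I = -18313 - 39742 = -58055$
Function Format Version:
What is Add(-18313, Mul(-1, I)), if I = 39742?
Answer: -58055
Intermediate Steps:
Add(-18313, Mul(-1, I)) = Add(-18313, Mul(-1, 39742)) = Add(-18313, -39742) = -58055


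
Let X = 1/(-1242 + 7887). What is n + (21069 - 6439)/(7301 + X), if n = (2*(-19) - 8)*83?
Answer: -92566805539/24257573 ≈ -3816.0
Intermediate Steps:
X = 1/6645 ≈ 0.00015049
n = -3818 (n = (-38 - 8)*83 = -46*83 = -3818)
n + (21069 - 6439)/(7301 + X) = -3818 + (21069 - 6439)/(7301 + 1/6645) = -3818 + 14630/(48515146/6645) = -3818 + 14630*(6645/48515146) = -3818 + 48608175/24257573 = -92566805539/24257573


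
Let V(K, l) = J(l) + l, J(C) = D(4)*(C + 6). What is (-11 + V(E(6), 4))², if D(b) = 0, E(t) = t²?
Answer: 49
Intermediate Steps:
J(C) = 0 (J(C) = 0*(C + 6) = 0*(6 + C) = 0)
V(K, l) = l (V(K, l) = 0 + l = l)
(-11 + V(E(6), 4))² = (-11 + 4)² = (-7)² = 49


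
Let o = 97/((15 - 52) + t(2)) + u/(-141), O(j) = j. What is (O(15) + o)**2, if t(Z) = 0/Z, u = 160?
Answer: 3440760964/27217089 ≈ 126.42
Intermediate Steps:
t(Z) = 0
o = -19597/5217 (o = 97/((15 - 52) + 0) + 160/(-141) = 97/(-37 + 0) + 160*(-1/141) = 97/(-37) - 160/141 = 97*(-1/37) - 160/141 = -97/37 - 160/141 = -19597/5217 ≈ -3.7564)
(O(15) + o)**2 = (15 - 19597/5217)**2 = (58658/5217)**2 = 3440760964/27217089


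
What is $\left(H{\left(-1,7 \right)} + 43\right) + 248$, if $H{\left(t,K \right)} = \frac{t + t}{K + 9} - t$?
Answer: $\frac{2335}{8} \approx 291.88$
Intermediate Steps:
$H{\left(t,K \right)} = - t + \frac{2 t}{9 + K}$ ($H{\left(t,K \right)} = \frac{2 t}{9 + K} - t = - t + \frac{2 t}{9 + K}$)
$\left(H{\left(-1,7 \right)} + 43\right) + 248 = \left(\left(-1\right) \left(-1\right) \frac{1}{9 + 7} \left(7 + 7\right) + 43\right) + 248 = \left(\left(-1\right) \left(-1\right) \frac{1}{16} \cdot 14 + 43\right) + 248 = \left(\frac{7}{8} + 43\right) + 248 = \frac{351}{8} + 248 = \frac{2335}{8}$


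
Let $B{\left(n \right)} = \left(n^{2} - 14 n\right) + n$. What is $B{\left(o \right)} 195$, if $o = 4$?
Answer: $-7020$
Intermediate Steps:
$B{\left(n \right)} = n^{2} - 13 n$
$B{\left(o \right)} 195 = 4 \left(-13 + 4\right) 195 = 4 \left(-9\right) 195 = \left(-36\right) 195 = -7020$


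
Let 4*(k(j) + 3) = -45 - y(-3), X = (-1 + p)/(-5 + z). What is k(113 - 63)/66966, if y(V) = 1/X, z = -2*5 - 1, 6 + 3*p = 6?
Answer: -73/267864 ≈ -0.00027253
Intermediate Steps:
p = 0 (p = -2 + (⅓)*6 = -2 + 2 = 0)
z = -11 (z = -10 - 1 = -11)
X = 1/16 (X = (-1 + 0)/(-5 - 11) = -1/(-16) = -1*(-1/16) = 1/16 ≈ 0.062500)
y(V) = 16 (y(V) = 1/(1/16) = 16)
k(j) = -73/4 (k(j) = -3 + (-45 - 1*16)/4 = -3 + (-45 - 16)/4 = -3 + (¼)*(-61) = -3 - 61/4 = -73/4)
k(113 - 63)/66966 = -73/4/66966 = -73/4*1/66966 = -73/267864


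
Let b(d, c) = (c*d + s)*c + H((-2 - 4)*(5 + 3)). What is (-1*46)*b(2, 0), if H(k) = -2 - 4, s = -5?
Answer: 276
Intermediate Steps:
H(k) = -6
b(d, c) = -6 + c*(-5 + c*d) (b(d, c) = (c*d - 5)*c - 6 = (-5 + c*d)*c - 6 = c*(-5 + c*d) - 6 = -6 + c*(-5 + c*d))
(-1*46)*b(2, 0) = (-1*46)*(-6 - 5*0 + 2*0**2) = -46*(-6 + 0 + 2*0) = -46*(-6 + 0 + 0) = -46*(-6) = 276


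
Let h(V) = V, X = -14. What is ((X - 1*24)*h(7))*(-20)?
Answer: 5320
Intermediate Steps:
((X - 1*24)*h(7))*(-20) = ((-14 - 1*24)*7)*(-20) = ((-14 - 24)*7)*(-20) = -38*7*(-20) = -266*(-20) = 5320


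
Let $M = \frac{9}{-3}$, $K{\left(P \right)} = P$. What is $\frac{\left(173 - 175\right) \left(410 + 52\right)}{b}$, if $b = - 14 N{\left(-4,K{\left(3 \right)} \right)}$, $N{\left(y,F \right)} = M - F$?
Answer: $-11$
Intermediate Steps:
$M = -3$ ($M = 9 \left(- \frac{1}{3}\right) = -3$)
$N{\left(y,F \right)} = -3 - F$
$b = 84$ ($b = - 14 \left(-3 - 3\right) = \left(-14\right) \left(-6\right) = 84$)
$\frac{\left(173 - 175\right) \left(410 + 52\right)}{b} = \frac{\left(173 - 175\right) \left(410 + 52\right)}{84} = \left(-2\right) 462 \cdot \frac{1}{84} = \left(-924\right) \frac{1}{84} = -11$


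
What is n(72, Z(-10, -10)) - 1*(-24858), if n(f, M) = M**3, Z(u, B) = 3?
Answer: 24885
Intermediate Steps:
n(72, Z(-10, -10)) - 1*(-24858) = 3**3 - 1*(-24858) = 27 + 24858 = 24885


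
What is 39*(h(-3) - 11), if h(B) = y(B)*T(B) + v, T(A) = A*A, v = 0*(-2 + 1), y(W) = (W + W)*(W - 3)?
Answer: 12207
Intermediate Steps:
y(W) = 2*W*(-3 + W) (y(W) = (2*W)*(-3 + W) = 2*W*(-3 + W))
v = 0 (v = 0*(-1) = 0)
T(A) = A**2
h(B) = 2*B**3*(-3 + B) (h(B) = (2*B*(-3 + B))*B**2 + 0 = 2*B**3*(-3 + B) + 0 = 2*B**3*(-3 + B))
39*(h(-3) - 11) = 39*(2*(-3)**3*(-3 - 3) - 11) = 39*(2*(-27)*(-6) - 11) = 39*(324 - 11) = 39*313 = 12207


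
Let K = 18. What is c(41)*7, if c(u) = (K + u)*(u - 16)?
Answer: 10325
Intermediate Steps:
c(u) = (-16 + u)*(18 + u) (c(u) = (18 + u)*(u - 16) = (18 + u)*(-16 + u) = (-16 + u)*(18 + u))
c(41)*7 = (-288 + 41² + 2*41)*7 = (-288 + 1681 + 82)*7 = 1475*7 = 10325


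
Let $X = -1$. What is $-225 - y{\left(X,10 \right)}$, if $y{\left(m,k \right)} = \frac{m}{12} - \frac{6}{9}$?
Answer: $- \frac{897}{4} \approx -224.25$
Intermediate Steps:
$y{\left(m,k \right)} = - \frac{2}{3} + \frac{m}{12}$ ($y{\left(m,k \right)} = m \frac{1}{12} - \frac{2}{3} = \frac{m}{12} - \frac{2}{3} = - \frac{2}{3} + \frac{m}{12}$)
$-225 - y{\left(X,10 \right)} = -225 - \left(- \frac{2}{3} + \frac{1}{12} \left(-1\right)\right) = -225 - \left(- \frac{2}{3} - \frac{1}{12}\right) = -225 - - \frac{3}{4} = -225 + \frac{3}{4} = - \frac{897}{4}$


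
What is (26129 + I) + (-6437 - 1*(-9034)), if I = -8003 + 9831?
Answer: 30554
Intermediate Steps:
I = 1828
(26129 + I) + (-6437 - 1*(-9034)) = (26129 + 1828) + (-6437 - 1*(-9034)) = 27957 + (-6437 + 9034) = 27957 + 2597 = 30554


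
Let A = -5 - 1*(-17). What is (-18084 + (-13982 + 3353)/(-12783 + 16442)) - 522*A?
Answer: -89099961/3659 ≈ -24351.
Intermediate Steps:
A = 12 (A = -5 + 17 = 12)
(-18084 + (-13982 + 3353)/(-12783 + 16442)) - 522*A = (-18084 + (-13982 + 3353)/(-12783 + 16442)) - 522*12 = (-18084 - 10629/3659) - 6264 = -66179985/3659 - 6264 = -89099961/3659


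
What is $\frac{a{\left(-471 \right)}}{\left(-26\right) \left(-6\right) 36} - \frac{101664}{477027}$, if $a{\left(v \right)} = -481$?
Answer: $- \frac{6840983}{22897296} \approx -0.29877$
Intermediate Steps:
$\frac{a{\left(-471 \right)}}{\left(-26\right) \left(-6\right) 36} - \frac{101664}{477027} = - \frac{481}{\left(-26\right) \left(-6\right) 36} - \frac{101664}{477027} = - \frac{481}{156 \cdot 36} - \frac{11296}{53003} = - \frac{481}{5616} - \frac{11296}{53003} = \left(-481\right) \frac{1}{5616} - \frac{11296}{53003} = - \frac{37}{432} - \frac{11296}{53003} = - \frac{6840983}{22897296}$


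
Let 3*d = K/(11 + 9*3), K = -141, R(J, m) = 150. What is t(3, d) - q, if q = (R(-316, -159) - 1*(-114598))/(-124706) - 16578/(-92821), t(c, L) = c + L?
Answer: 550863056231/219931376894 ≈ 2.5047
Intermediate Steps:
d = -47/38 (d = (-141/(11 + 9*3))/3 = (-141/(11 + 27))/3 = (-141/38)/3 = (-141*1/38)/3 = (⅓)*(-141/38) = -47/38 ≈ -1.2368)
t(c, L) = L + c
q = -4291824020/5787667813 (q = (150 - 1*(-114598))/(-124706) - 16578/(-92821) = (150 + 114598)*(-1/124706) - 16578*(-1/92821) = 114748*(-1/124706) + 16578/92821 = -57374/62353 + 16578/92821 = -4291824020/5787667813 ≈ -0.74155)
t(3, d) - q = (-47/38 + 3) - 1*(-4291824020/5787667813) = 67/38 + 4291824020/5787667813 = 550863056231/219931376894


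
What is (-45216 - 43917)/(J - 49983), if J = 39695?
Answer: 89133/10288 ≈ 8.6638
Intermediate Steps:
(-45216 - 43917)/(J - 49983) = (-45216 - 43917)/(39695 - 49983) = -89133/(-10288) = -89133*(-1/10288) = 89133/10288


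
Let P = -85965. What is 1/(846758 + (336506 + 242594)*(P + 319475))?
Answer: 1/135226487758 ≈ 7.3950e-12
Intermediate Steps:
1/(846758 + (336506 + 242594)*(P + 319475)) = 1/(846758 + (336506 + 242594)*(-85965 + 319475)) = 1/(846758 + 579100*233510) = 1/(846758 + 135225641000) = 1/135226487758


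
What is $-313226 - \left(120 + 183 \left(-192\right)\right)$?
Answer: $-278210$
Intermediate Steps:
$-313226 - \left(120 + 183 \left(-192\right)\right) = -313226 - \left(120 - 35136\right) = -313226 - -35016 = -313226 + 35016 = -278210$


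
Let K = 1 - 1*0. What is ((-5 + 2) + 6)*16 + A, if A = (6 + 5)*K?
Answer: 59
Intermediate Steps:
K = 1 (K = 1 + 0 = 1)
A = 11 (A = (6 + 5)*1 = 11*1 = 11)
((-5 + 2) + 6)*16 + A = ((-5 + 2) + 6)*16 + 11 = (-3 + 6)*16 + 11 = 3*16 + 11 = 48 + 11 = 59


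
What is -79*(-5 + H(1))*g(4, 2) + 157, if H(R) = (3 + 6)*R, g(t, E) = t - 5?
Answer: 473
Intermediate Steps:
g(t, E) = -5 + t
H(R) = 9*R
-79*(-5 + H(1))*g(4, 2) + 157 = -79*(-5 + 9*1)*(-5 + 4) + 157 = -79*(-5 + 9)*(-1) + 157 = -316*(-1) + 157 = -79*(-4) + 157 = 316 + 157 = 473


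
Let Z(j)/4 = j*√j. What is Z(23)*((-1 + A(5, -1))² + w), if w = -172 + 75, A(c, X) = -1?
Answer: -8556*√23 ≈ -41033.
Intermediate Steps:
w = -97
Z(j) = 4*j^(3/2) (Z(j) = 4*(j*√j) = 4*j^(3/2))
Z(23)*((-1 + A(5, -1))² + w) = (4*23^(3/2))*((-1 - 1)² - 97) = (4*(23*√23))*((-2)² - 97) = (92*√23)*(4 - 97) = (92*√23)*(-93) = -8556*√23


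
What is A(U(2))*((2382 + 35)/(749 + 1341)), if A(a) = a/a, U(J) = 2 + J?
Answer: 2417/2090 ≈ 1.1565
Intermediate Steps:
A(a) = 1
A(U(2))*((2382 + 35)/(749 + 1341)) = 1*((2382 + 35)/(749 + 1341)) = 1*(2417/2090) = 2417/2090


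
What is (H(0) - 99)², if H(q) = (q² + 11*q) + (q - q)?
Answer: 9801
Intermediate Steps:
H(q) = q² + 11*q (H(q) = (q² + 11*q) + 0 = q² + 11*q)
(H(0) - 99)² = (0*(11 + 0) - 99)² = (0*11 - 99)² = (0 - 99)² = (-99)² = 9801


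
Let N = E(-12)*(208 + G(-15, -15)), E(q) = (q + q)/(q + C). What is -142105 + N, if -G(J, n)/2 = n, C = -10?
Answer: -1560299/11 ≈ -1.4185e+5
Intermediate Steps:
E(q) = 2*q/(-10 + q) (E(q) = (q + q)/(q - 10) = (2*q)/(-10 + q) = 2*q/(-10 + q))
G(J, n) = -2*n
N = 2856/11 (N = (2*(-12)/(-10 - 12))*(208 - 2*(-15)) = (2*(-12)/(-22))*(208 + 30) = (2*(-12)*(-1/22))*238 = (12/11)*238 = 2856/11 ≈ 259.64)
-142105 + N = -142105 + 2856/11 = -1560299/11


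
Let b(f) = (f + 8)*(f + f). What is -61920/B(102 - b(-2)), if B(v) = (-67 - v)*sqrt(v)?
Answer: 10320*sqrt(14)/1351 ≈ 28.582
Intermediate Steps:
b(f) = 2*f*(8 + f) (b(f) = (8 + f)*(2*f) = 2*f*(8 + f))
B(v) = sqrt(v)*(-67 - v)
-61920/B(102 - b(-2)) = -61920*1/((-67 - (102 - 2*(-2)*(8 - 2)))*sqrt(102 - 2*(-2)*(8 - 2))) = -61920*1/((-67 - (102 - 2*(-2)*6))*sqrt(102 - 2*(-2)*6)) = -61920*1/((-67 - (102 - 1*(-24)))*sqrt(102 - 1*(-24))) = -61920*1/((-67 - (102 + 24))*sqrt(102 + 24)) = -61920*sqrt(14)/(42*(-67 - 1*126)) = -61920*sqrt(14)/(42*(-67 - 126)) = -61920*(-sqrt(14)/8106) = -(-10320)*sqrt(14)/1351 = 10320*sqrt(14)/1351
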